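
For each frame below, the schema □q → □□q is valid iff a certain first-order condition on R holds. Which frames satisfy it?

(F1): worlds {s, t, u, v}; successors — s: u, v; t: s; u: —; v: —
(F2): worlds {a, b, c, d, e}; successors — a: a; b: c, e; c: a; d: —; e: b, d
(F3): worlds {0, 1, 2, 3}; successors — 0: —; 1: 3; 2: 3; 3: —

(F3)

The schema corresponds to transitivity: ∀x ∀y ∀z (Rxy ∧ Ryz → Rxz).
(F1): fails — Rts and Rsu but not Rtu.
(F2): fails — Rbc and Rca but not Rba.
(F3): condition met.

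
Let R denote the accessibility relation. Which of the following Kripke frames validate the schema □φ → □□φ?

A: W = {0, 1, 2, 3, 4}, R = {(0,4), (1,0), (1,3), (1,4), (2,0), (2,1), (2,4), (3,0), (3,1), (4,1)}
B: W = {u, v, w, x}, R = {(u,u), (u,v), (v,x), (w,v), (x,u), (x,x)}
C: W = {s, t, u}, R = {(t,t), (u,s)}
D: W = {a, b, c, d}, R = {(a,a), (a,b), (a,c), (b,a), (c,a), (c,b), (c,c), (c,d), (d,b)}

This is the axiom for transitivity; its first-order frame correspondent is ∀x ∀y ∀z (Rxy ∧ Ryz → Rxz).
A: fails — R31 and R14 but not R34.
B: fails — Ruv and Rvx but not Rux.
C: satisfies the condition.
D: fails — Rba and Rab but not Rbb.

C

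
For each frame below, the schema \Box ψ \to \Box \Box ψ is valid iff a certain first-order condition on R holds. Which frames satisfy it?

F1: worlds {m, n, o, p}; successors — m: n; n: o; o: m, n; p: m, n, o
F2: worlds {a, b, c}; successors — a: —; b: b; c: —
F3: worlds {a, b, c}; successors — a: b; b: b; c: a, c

The schema corresponds to transitivity: \forall x \forall y \forall z (Rxy \wedge Ryz \to Rxz).
F1: fails — Ron and Rno but not Roo.
F2: ✓.
F3: fails — Rca and Rab but not Rcb.

F2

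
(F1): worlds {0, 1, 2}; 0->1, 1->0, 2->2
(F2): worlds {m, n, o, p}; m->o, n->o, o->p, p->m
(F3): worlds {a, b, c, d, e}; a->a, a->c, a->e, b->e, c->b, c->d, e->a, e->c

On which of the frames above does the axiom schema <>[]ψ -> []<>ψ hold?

Frame correspondent (Sahlqvist): forall x forall y forall z (Rxy & Rxz -> exists w (Ryw & Rzw)) — i.e. convergence.
(F1): holds.
(F2): holds.
(F3): fails — Rae and Rac but e and c have no common successor.
Valid on: (F1), (F2).

(F1), (F2)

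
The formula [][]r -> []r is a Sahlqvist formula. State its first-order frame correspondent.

density: forall x forall y (Rxy -> exists z (Rxz & Rzy))

Suppose □□r→□r is valid. Take Rxy and set V(r)={w : xR²w}. Then □□r at x, so □r at x, so r at y, i.e. ∃z(Rxz∧Rzy).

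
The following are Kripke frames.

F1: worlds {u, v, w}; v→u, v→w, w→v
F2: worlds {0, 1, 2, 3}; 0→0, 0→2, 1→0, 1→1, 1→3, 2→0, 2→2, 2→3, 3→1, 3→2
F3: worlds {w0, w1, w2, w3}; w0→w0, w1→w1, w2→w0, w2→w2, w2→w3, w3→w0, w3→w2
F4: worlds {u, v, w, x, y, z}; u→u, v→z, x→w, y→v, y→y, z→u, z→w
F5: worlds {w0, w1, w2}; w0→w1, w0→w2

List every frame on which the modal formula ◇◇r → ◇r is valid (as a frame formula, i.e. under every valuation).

F5

Frame correspondent (Sahlqvist): ∀x ∀y ∀z (Rxy ∧ Ryz → Rxz) — i.e. transitivity.
F1: fails — Rwv and Rvu but not Rwu.
F2: fails — R10 and R02 but not R12.
F3: fails — Rw3w2 and Rw2w3 but not Rw3w3.
F4: fails — Rvz and Rzw but not Rvw.
F5: holds.
Valid on: F5.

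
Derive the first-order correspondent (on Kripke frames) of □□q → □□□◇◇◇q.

∀x ∀z (xR³z → ∃w (xR²w ∧ zR³w))

This is a Sahlqvist (Geach-type) schema ◇^0□^2q → □^3◇^3q.
First-order correspondent: ∀x ∀z (xR³z → ∃w (xR²w ∧ zR³w)).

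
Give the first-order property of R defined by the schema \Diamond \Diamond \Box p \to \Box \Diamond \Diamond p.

This is a Sahlqvist (Geach-type) schema ◇^2□^1p → □^1◇^2p.
Minimal-valuation argument: fix x; take any y with xR^2y and any z with xR^1z. Set V(p) to the set of worlds R-reachable from y in exactly 1 step. Then □^1p holds at y, so the antecedent holds at x; validity forces ◇^2p at z, giving a w with zR^2w and yR^1w.
First-order correspondent: \forall x \forall y \forall z ((x R^2 y \wedge xRz) \to \exists w (yRw \wedge z R^2 w)).

\forall x \forall y \forall z ((x R^2 y \wedge xRz) \to \exists w (yRw \wedge z R^2 w))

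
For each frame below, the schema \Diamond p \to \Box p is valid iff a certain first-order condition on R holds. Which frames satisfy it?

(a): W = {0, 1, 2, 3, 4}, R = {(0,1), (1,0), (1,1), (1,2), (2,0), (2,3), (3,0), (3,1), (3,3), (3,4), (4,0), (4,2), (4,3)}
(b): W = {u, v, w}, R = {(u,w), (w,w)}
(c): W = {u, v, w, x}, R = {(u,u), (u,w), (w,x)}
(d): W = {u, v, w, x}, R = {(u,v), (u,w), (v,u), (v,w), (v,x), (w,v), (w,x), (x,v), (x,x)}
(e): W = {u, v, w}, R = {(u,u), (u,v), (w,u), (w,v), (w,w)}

This is the axiom for partial functionality; its first-order frame correspondent is \forall x \forall y \forall z (Rxy \wedge Rxz \to y = z).
(a): fails — 1 sees both 0 and 1.
(b): holds.
(c): fails — u sees both u and w.
(d): fails — u sees both v and w.
(e): fails — u sees both u and v.
Valid on: (b).

(b)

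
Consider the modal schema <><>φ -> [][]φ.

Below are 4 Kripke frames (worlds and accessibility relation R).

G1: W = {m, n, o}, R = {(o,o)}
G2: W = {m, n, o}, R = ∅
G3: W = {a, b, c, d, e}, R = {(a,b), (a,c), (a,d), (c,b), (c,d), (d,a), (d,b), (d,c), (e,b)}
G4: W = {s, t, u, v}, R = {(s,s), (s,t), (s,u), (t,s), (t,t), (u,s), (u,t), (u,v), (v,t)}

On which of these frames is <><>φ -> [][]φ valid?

G1, G2

The schema corresponds to a generalized confluence (Geach) condition: forall x forall y forall z ((x R^2 y & x R^2 z) -> exists w (y = w & z = w)).
G1: holds.
G2: holds.
G3: fails — aR²a, aR²b but a ≠ b.
G4: fails — sR²s, sR²t but s ≠ t.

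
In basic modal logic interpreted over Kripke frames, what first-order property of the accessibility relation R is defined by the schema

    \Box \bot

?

emptiness of R

□⊥ is valid iff no world has any successor (otherwise □⊥ fails at any world with one).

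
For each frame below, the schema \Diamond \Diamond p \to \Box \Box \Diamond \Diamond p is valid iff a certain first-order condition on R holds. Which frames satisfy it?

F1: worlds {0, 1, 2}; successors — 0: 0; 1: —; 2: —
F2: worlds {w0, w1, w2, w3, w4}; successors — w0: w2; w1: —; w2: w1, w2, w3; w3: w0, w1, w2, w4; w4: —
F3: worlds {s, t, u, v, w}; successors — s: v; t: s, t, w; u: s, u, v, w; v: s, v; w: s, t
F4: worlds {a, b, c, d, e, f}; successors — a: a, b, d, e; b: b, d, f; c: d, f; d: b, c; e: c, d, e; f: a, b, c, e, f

The schema corresponds to a generalized confluence (Geach) condition: \forall x \forall y \forall z ((x R^2 y \wedge x R^2 z) \to \exists w (y = w \wedge z R^2 w)).
F1: holds.
F2: fails — w0R²w1, w0R²w1 but no w with w1=w and w1R²w.
F3: fails — tR²t, tR²s but no w* with t=w* and sR²w*.
F4: fails — aR²a, aR²d but no w with a=w and dR²w.
Valid on: F1.

F1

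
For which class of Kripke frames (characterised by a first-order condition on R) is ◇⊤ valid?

Seriality

This schema is equivalent to the D axiom □A → ◇A.
Its frame correspondent is seriality — ∀x ∃y Rxy.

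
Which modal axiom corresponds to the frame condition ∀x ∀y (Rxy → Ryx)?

The condition is symmetry. The B schema ψ → □◇ψ defines it.
Suppose ψ→□◇ψ is valid. Take Rxy and set V(ψ)={x}. Then ψ at x, so □◇ψ at x, so ◇ψ at y, so some z with Ryz has ψ; z=x, i.e. Ryx.

ψ → □◇ψ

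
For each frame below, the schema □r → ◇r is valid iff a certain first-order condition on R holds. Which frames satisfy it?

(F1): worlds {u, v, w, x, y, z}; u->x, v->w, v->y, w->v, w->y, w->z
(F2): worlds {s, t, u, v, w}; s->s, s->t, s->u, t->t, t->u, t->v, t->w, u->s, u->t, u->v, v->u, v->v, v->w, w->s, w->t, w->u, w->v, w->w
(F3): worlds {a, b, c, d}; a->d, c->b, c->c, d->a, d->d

(F2)

This is the axiom for seriality; its first-order frame correspondent is ∀x ∃y Rxy.
(F1): fails — world x has no successor.
(F2): ✓.
(F3): fails — world b has no successor.
Valid on: (F2).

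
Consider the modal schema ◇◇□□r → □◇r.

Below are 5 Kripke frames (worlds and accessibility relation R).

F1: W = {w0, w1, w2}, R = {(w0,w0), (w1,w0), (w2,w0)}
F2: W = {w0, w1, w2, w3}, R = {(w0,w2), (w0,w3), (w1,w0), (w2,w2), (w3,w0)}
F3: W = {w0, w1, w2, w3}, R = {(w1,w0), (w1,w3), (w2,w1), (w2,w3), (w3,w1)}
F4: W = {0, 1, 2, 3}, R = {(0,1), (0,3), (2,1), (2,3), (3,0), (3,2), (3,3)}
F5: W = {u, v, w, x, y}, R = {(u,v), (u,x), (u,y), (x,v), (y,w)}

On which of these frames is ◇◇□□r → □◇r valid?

This is the axiom for a generalized confluence (Geach) condition; its first-order frame correspondent is ∀x ∀y ∀z ((xR²y ∧ xRz) → ∃w (yR²w ∧ zRw)).
F1: satisfies the condition.
F2: fails — w0R²w2, w0Rw3 but no w with w2R²w and w3Rw.
F3: fails — w1R²w1, w1Rw0 but no w with w1R²w and w0Rw.
F4: fails — 0R²0, 0R1 but no w with 0R²w and 1Rw.
F5: fails — uR²v, uRv but no t with vR²t and vRt.

F1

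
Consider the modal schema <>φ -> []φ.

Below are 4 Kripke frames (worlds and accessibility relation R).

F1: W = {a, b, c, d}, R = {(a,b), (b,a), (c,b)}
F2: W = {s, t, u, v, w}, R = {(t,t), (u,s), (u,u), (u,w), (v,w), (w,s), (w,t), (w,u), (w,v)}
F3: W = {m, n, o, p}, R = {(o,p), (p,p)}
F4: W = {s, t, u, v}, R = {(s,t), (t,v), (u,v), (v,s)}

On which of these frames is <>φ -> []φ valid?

F1, F3, F4

This is the axiom for partial functionality; its first-order frame correspondent is forall x forall y forall z (Rxy & Rxz -> y = z).
F1: holds.
F2: fails — u sees both s and u.
F3: holds.
F4: holds.
Valid on: F1, F3, F4.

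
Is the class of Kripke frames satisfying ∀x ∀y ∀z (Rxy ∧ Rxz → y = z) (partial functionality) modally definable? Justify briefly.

Yes, by ◇q → □q

The condition is partial functionality. A defining modal formula is ◇q → □q.
Suppose ◇q→□q is valid. Take Rxy, Rxz and set V(q)={y}. Then ◇q at x, so □q at x, so q at z, i.e. z=y.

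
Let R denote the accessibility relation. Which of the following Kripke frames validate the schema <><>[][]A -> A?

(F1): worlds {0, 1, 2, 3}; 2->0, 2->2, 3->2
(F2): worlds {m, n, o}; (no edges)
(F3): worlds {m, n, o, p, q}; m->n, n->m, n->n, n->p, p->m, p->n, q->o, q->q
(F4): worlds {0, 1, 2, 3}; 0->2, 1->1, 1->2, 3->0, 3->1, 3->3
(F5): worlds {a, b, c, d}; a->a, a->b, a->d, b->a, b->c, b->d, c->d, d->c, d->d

The schema corresponds to a generalized confluence (Geach) condition: forall x forall y (x R^2 y -> exists w (y R^2 w & x = w)).
(F1): fails — 2R²0 but no w with 0R²w and 2=w.
(F2): satisfies the condition.
(F3): fails — qR²o but no w with oR²w and q=w.
(F4): fails — 1R²2 but no w with 2R²w and 1=w.
(F5): fails — aR²c but no w with cR²w and a=w.

(F2)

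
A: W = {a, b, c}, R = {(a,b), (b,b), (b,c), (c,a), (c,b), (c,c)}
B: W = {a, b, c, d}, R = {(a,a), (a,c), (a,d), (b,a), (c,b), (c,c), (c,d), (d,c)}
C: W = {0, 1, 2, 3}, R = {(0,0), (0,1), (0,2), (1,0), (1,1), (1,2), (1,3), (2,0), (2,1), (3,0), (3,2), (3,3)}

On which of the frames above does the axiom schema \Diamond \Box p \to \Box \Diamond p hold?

This is the axiom for convergence; its first-order frame correspondent is \forall x \forall y \forall z (Rxy \wedge Rxz \to \exists w (Ryw \wedge Rzw)).
A: satisfies the condition.
B: fails — Rcc and Rcb but c and b have no common successor.
C: satisfies the condition.

A, C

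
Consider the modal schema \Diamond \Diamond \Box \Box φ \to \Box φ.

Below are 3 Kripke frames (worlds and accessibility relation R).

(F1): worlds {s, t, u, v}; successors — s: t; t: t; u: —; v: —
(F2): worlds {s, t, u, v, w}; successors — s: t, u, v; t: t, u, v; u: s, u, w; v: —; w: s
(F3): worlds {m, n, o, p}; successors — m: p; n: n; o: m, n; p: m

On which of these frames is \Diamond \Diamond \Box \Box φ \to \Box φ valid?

(F1)

Frame correspondent (Sahlqvist): \forall x \forall y \forall z ((x R^2 y \wedge xRz) \to \exists w (y R^2 w \wedge z = w)) — i.e. a generalized confluence (Geach) condition.
(F1): satisfies the condition.
(F2): fails — sR²v, sRt but no w* with vR²w* and t=w*.
(F3): fails — mR²m, mRp but no w with mR²w and p=w.
Valid on: (F1).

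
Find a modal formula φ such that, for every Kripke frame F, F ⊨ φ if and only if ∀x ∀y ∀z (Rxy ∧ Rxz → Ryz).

◇p → □◇p

The condition is the Euclidean property. The 5 schema ◇p → □◇p defines it.
Suppose ◇p→□◇p is valid. Take Rxy, Rxz and set V(p)={y}. Then ◇p at x, so □◇p at x, so ◇p at z, so some w with Rzw has p; w=y, i.e. Rzy. By symmetry of the argument, Ryz.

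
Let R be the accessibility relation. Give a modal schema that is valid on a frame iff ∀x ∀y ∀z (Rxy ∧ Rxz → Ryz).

◇r → □◇r

The condition is the Euclidean property. The 5 schema ◇r → □◇r defines it.
Suppose ◇r→□◇r is valid. Take Rxy, Rxz and set V(r)={y}. Then ◇r at x, so □◇r at x, so ◇r at z, so some w with Rzw has r; w=y, i.e. Rzy. By symmetry of the argument, Ryz.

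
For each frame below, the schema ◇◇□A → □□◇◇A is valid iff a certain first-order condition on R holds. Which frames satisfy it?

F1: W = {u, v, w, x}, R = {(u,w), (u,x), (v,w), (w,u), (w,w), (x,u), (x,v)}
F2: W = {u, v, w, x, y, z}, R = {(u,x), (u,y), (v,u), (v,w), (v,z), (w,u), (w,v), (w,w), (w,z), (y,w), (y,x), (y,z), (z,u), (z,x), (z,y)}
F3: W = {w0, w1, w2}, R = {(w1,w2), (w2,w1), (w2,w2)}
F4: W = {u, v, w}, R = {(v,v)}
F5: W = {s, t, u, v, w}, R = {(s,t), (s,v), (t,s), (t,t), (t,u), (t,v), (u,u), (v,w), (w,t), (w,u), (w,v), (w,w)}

F3, F4

Frame correspondent (Sahlqvist): ∀x ∀y ∀z ((xR²y ∧ xR²z) → ∃w (yRw ∧ zR²w)) — i.e. a generalized confluence (Geach) condition.
F1: fails — wR²x, wR²x but no t with xRt and xR²t.
F2: fails — uR²w, uR²x but no t with wRt and xR²t.
F3: condition met.
F4: condition met.
F5: fails — sR²s, sR²u but no w* with sRw* and uR²w*.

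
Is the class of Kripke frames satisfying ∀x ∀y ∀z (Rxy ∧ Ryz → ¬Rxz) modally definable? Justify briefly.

Any modally definable frame class is closed under surjective bounded morphisms.
The 7-cycle (worlds 0,1,2,3,4,5,6 with 0→1→2→3→4→5→6→0) is intransitive. Mapping every world to a single reflexive point • is a surjective bounded morphism; the reflexive point is not intransitive (R••∧R•• but R••).
Hence intransitivity is not modally definable.

No — not modally definable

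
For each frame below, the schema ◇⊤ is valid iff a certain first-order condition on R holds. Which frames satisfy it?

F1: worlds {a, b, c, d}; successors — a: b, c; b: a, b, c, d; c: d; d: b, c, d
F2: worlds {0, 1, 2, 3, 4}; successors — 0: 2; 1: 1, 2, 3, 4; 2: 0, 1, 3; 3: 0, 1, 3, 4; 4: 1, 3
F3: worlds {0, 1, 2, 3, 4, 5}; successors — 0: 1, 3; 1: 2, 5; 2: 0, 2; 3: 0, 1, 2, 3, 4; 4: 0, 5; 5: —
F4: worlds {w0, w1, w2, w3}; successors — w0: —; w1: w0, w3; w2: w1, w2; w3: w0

Frame correspondent (Sahlqvist): ∀x ∃y Rxy — i.e. seriality.
F1: condition met.
F2: condition met.
F3: fails — world 5 has no successor.
F4: fails — world w0 has no successor.

F1, F2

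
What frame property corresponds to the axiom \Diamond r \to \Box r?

Partial functionality

Suppose ◇r→□r is valid. Take Rxy, Rxz and set V(r)={y}. Then ◇r at x, so □r at x, so r at z, i.e. z=y.
Conversely, any frame satisfying \forall x \forall y \forall z (Rxy \wedge Rxz \to y = z) validates the schema.
Frame condition: \forall x \forall y \forall z (Rxy \wedge Rxz \to y = z).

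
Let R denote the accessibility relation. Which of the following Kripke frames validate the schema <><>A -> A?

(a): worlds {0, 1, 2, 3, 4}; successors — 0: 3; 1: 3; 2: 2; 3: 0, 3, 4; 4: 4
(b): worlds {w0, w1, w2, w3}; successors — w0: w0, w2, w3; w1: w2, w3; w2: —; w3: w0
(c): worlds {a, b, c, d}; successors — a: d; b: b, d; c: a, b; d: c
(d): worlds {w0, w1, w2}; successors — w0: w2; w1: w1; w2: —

The schema corresponds to a generalized confluence (Geach) condition: forall x forall y (x R^2 y -> exists w (y = w & x = w)).
(a): fails — 0R²3 but 3 ≠ 0.
(b): fails — w0R²w2 but w2 ≠ w0.
(c): fails — aR²c but c ≠ a.
(d): ✓.

(d)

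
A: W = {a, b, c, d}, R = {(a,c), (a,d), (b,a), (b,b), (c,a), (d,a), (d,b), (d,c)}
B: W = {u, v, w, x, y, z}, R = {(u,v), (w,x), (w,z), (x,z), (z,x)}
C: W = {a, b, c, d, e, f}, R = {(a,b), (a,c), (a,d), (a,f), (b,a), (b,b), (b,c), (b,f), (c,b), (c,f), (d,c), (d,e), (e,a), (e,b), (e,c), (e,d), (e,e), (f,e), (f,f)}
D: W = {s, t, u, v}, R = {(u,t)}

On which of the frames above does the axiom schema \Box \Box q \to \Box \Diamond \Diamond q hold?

Frame correspondent (Sahlqvist): \forall x \forall z (xRz \to \exists w (x R^2 w \wedge z R^2 w)) — i.e. a generalized confluence (Geach) condition.
A: holds.
B: fails — uRv but no t with uR²t and vR²t.
C: holds.
D: fails — uRt but no w with uR²w and tR²w.

A, C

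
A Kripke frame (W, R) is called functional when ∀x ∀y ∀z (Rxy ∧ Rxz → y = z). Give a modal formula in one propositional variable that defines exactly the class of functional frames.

This is partial functionality; the standard corresponding axiom is CD: ◇q → □q.
Suppose ◇q→□q is valid. Take Rxy, Rxz and set V(q)={y}. Then ◇q at x, so □q at x, so q at z, i.e. z=y.

◇q → □q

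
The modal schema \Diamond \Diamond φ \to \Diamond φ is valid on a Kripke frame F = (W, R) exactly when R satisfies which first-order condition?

transitivity: \forall x \forall y \forall z (Rxy \wedge Ryz \to Rxz)

This is frame-equivalent to □φ → □□φ (substitute ¬φ for φ and contrapose).
Suppose □φ→□□φ is valid. Take Rxy, Ryz and set V(φ)={w : Rxw}. Then □φ at x, so □□φ at x, so □φ at y, so φ at z, i.e. Rxz.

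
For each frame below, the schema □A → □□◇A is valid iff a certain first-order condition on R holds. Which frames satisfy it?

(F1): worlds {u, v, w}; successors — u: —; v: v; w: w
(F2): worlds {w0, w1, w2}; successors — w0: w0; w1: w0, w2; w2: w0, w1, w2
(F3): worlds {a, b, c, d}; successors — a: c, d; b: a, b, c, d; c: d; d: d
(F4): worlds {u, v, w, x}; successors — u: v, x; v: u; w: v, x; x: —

This is the axiom for a generalized confluence (Geach) condition; its first-order frame correspondent is ∀x ∀z (xR²z → ∃w (xRw ∧ zRw)).
(F1): condition met.
(F2): condition met.
(F3): condition met.
(F4): fails — vR²x but no t with vRt and xRt.
Valid on: (F1), (F2), (F3).

(F1), (F2), (F3)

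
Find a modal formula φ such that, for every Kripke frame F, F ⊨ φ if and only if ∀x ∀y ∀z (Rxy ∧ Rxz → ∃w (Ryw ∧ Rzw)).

This is convergence; the standard corresponding axiom is .2: ◇□r → □◇r.
Suppose ◇□r→□◇r is valid. Take Rxy, Rxz and set V(r)={w : Ryw}. Then □r at y so ◇□r at x, so □◇r at x, so ◇r at z, giving w with Rzw and Ryw.

◇□r → □◇r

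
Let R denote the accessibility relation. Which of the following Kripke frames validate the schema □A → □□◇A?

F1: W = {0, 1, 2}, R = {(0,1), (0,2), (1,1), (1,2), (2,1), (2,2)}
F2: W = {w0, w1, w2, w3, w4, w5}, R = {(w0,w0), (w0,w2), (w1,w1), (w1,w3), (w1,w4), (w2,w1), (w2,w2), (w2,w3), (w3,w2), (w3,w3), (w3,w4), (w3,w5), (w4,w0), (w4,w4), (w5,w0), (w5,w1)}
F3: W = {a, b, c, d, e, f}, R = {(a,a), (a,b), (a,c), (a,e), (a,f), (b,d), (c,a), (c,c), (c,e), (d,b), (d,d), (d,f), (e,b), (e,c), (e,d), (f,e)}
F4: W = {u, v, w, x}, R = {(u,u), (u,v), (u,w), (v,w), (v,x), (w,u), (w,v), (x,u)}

This is the axiom for a generalized confluence (Geach) condition; its first-order frame correspondent is ∀x ∀z (xR²z → ∃w (xRw ∧ zRw)).
F1: satisfies the condition.
F2: fails — w0R²w1 but no w with w0Rw and w1Rw.
F3: fails — aR²b but no w with aRw and bRw.
F4: fails — wR²v but no t with wRt and vRt.

F1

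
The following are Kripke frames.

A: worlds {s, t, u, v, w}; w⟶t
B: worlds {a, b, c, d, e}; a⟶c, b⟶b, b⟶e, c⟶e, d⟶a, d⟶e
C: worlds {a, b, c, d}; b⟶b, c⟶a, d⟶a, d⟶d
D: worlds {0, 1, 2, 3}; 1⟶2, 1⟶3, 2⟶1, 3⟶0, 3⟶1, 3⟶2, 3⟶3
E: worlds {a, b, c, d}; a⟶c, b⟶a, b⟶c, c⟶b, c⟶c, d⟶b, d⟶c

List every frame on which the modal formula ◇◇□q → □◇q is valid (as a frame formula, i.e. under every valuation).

A, E

The schema corresponds to a generalized confluence (Geach) condition: ∀x ∀y ∀z ((xR²y ∧ xRz) → ∃w (yRw ∧ zRw)).
A: holds.
B: fails — aR²e, aRc but no w with eRw and cRw.
C: fails — dR²a, dRa but no w with aRw and aRw.
D: fails — 1R²0, 1R2 but no w with 0Rw and 2Rw.
E: holds.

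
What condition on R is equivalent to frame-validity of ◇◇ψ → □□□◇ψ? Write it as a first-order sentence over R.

∀x ∀y ∀z ((xR²y ∧ xR³z) → ∃w (y = w ∧ zRw))

This is a Sahlqvist (Geach-type) schema ◇^2□^0ψ → □^3◇^1ψ.
First-order correspondent: ∀x ∀y ∀z ((xR²y ∧ xR³z) → ∃w (y = w ∧ zRw)).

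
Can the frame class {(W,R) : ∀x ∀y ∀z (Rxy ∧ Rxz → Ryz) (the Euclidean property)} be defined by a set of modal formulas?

Definable; ◇q → □◇q defines it

Yes: it is the Euclidean property, defined by the 5 schema ◇q → □◇q.
Suppose ◇q→□◇q is valid. Take Rxy, Rxz and set V(q)={y}. Then ◇q at x, so □◇q at x, so ◇q at z, so some w with Rzw has q; w=y, i.e. Rzy. By symmetry of the argument, Ryz.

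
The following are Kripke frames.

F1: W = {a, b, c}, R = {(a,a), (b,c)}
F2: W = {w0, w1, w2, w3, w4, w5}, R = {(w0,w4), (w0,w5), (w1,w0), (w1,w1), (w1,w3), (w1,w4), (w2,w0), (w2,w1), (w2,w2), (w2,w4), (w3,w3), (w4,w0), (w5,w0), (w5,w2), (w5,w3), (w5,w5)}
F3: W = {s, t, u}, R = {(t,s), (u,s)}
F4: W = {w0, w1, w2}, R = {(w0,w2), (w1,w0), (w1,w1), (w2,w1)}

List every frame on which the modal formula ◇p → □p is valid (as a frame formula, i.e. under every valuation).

Frame correspondent (Sahlqvist): ∀x ∀y ∀z (Rxy ∧ Rxz → y = z) — i.e. partial functionality.
F1: holds.
F2: fails — w0 sees both w4 and w5.
F3: holds.
F4: fails — w1 sees both w0 and w1.
Valid on: F1, F3.

F1, F3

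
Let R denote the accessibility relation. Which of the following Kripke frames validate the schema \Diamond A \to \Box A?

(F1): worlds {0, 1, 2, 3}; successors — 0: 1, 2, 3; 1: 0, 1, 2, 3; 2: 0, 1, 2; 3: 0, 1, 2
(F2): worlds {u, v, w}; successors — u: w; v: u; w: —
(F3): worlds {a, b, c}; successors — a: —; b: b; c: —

The schema corresponds to partial functionality: \forall x \forall y \forall z (Rxy \wedge Rxz \to y = z).
(F1): fails — 0 sees both 1 and 2.
(F2): condition met.
(F3): condition met.

(F2), (F3)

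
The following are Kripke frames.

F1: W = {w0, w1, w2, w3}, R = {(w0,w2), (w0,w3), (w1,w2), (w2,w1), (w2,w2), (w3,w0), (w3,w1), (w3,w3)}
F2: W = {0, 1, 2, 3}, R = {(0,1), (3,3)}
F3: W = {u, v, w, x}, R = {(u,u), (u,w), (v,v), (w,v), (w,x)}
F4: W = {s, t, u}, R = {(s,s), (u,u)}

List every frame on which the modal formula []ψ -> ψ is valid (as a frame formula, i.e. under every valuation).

Frame correspondent (Sahlqvist): forall x Rxx — i.e. reflexivity.
F1: fails — world w0 does not see itself.
F2: fails — world 0 does not see itself.
F3: fails — world w does not see itself.
F4: fails — world t does not see itself.

none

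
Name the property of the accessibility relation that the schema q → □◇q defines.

symmetry: ∀x ∀y (Rxy → Ryx)

Suppose q→□◇q is valid. Take Rxy and set V(q)={x}. Then q at x, so □◇q at x, so ◇q at y, so some z with Ryz has q; z=x, i.e. Ryx.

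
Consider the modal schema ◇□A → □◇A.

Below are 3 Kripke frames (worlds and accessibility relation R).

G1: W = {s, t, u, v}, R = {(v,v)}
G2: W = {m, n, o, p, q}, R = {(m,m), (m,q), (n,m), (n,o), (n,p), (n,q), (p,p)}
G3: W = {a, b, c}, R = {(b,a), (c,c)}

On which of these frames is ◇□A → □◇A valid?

G1

The schema corresponds to convergence: ∀x ∀y ∀z (Rxy ∧ Rxz → ∃w (Ryw ∧ Rzw)).
G1: condition met.
G2: fails — Rmq and Rmq but q and q have no common successor.
G3: fails — Rba and Rba but a and a have no common successor.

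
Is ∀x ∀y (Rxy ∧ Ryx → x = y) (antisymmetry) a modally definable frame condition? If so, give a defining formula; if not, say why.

If a class were modally definable it would be closed under surjective bounded morphisms (Goldblatt–Thomason).
The 8-cycle (worlds 0,1,2,3,4,5,6,7 with 0→1→2→3→4→5→6→7→0) is antisymmetric. Sending even-indexed worlds to • and odd-indexed worlds to ∘ is a surjective bounded morphism onto the two-world frame with •↔∘, which is not antisymmetric.
So the class is not modally definable.

No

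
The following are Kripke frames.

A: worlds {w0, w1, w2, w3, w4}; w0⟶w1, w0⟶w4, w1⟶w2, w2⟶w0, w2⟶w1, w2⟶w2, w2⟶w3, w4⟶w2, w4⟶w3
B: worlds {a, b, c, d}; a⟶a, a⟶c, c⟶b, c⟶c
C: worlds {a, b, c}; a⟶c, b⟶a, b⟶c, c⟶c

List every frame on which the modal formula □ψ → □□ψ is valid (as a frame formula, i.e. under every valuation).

C

This is the axiom for transitivity; its first-order frame correspondent is ∀x ∀y ∀z (Rxy ∧ Ryz → Rxz).
A: fails — Rw1w2 and Rw2w1 but not Rw1w1.
B: fails — Rac and Rcb but not Rab.
C: ✓.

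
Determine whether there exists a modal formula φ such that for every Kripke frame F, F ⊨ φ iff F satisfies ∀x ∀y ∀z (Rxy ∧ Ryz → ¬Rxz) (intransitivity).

No — not modally definable

Any modally definable frame class is closed under surjective bounded morphisms.
The 5-cycle (worlds s,t,u,v,w with s→t→u→v→w→s) is intransitive. Mapping every world to a single reflexive point • is a surjective bounded morphism; the reflexive point is not intransitive (R••∧R•• but R••).
Hence intransitivity is not modally definable.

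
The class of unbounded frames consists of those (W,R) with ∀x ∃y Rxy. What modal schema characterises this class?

□p → ◇p

A defining formula is □p → ◇p (the D axiom).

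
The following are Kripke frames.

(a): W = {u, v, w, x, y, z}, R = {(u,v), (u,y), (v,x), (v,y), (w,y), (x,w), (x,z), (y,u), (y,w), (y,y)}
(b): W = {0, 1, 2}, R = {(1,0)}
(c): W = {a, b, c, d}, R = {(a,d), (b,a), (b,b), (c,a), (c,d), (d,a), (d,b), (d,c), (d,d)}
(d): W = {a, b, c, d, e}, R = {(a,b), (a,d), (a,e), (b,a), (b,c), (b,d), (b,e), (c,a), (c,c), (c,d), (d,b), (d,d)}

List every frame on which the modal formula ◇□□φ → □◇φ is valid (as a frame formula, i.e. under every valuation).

Frame correspondent (Sahlqvist): ∀x ∀y ∀z ((xRy ∧ xRz) → ∃w (yR²w ∧ zRw)) — i.e. a generalized confluence (Geach) condition.
(a): fails — vRx, vRx but no t with xR²t and xRt.
(b): fails — 1R0, 1R0 but no w with 0R²w and 0Rw.
(c): holds.
(d): fails — aRb, aRe but no w with bR²w and eRw.

(c)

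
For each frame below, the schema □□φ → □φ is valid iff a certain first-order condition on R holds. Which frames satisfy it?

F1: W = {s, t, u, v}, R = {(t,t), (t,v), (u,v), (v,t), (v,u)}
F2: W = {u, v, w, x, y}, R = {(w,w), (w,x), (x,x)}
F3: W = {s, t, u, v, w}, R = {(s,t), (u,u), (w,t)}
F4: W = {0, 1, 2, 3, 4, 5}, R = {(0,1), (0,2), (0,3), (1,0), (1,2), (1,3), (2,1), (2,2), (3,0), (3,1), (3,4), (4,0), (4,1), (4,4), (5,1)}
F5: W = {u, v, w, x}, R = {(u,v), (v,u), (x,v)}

F2

This is the axiom for density; its first-order frame correspondent is ∀x ∀y (Rxy → ∃z (Rxz ∧ Rzy)).
F1: fails — Ruv but no z with Ruz and Rzv.
F2: condition met.
F3: fails — Rwt but no z with Rwz and Rzt.
F4: fails — R51 but no z with R5z and Rz1.
F5: fails — Ruv but no z with Ruz and Rzv.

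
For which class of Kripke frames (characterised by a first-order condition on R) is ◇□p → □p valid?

This is frame-equivalent to ◇p → □◇p (substitute ¬p for p and contrapose).
Suppose ◇p→□◇p is valid. Take Rxy, Rxz and set V(p)={y}. Then ◇p at x, so □◇p at x, so ◇p at z, so some w with Rzw has p; w=y, i.e. Rzy. By symmetry of the argument, Ryz.

The Euclidean property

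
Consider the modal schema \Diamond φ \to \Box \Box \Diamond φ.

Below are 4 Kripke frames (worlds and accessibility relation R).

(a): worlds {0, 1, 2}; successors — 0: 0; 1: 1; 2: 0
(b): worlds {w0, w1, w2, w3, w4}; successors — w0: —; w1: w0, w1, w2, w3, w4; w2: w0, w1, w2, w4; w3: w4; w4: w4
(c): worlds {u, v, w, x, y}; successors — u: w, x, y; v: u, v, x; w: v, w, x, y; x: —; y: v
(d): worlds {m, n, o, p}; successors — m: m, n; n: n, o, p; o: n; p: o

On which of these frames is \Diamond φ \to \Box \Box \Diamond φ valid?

The schema corresponds to a generalized confluence (Geach) condition: \forall x \forall y \forall z ((xRy \wedge x R^2 z) \to \exists w (y = w \wedge zRw)).
(a): satisfies the condition.
(b): fails — w1Rw0, w1R²w0 but no w with w0=w and w0Rw.
(c): fails — uRw, uR²v but no t with w=t and vRt.
(d): fails — mRm, mR²n but no w with m=w and nRw.
Valid on: (a).

(a)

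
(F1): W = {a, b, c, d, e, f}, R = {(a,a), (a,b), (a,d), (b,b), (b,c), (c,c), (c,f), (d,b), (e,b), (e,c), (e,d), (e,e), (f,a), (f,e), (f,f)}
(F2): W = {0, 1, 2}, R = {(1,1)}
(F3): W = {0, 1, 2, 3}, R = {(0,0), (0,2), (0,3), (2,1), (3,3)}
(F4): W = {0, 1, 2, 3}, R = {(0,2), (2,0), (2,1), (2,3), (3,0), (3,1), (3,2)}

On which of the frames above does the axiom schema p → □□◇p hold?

The schema corresponds to a generalized confluence (Geach) condition: ∀x ∀z (xR²z → ∃w (x = w ∧ zRw)).
(F1): fails — aR²b but no w with a=w and bRw.
(F2): holds.
(F3): fails — 0R²1 but no w with 0=w and 1Rw.
(F4): fails — 0R²0 but no w with 0=w and 0Rw.
Valid on: (F2).

(F2)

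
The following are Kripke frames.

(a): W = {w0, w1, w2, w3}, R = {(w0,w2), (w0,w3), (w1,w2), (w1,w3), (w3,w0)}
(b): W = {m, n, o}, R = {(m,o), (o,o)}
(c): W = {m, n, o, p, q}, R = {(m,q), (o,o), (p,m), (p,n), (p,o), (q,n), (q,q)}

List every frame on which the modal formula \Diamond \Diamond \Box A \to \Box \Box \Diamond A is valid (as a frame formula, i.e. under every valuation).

This is the axiom for a generalized confluence (Geach) condition; its first-order frame correspondent is \forall x \forall y \forall z ((x R^2 y \wedge x R^2 z) \to \exists w (yRw \wedge zRw)).
(a): fails — w3R²w2, w3R²w2 but no w with w2Rw and w2Rw.
(b): satisfies the condition.
(c): fails — mR²n, mR²n but no w with nRw and nRw.

(b)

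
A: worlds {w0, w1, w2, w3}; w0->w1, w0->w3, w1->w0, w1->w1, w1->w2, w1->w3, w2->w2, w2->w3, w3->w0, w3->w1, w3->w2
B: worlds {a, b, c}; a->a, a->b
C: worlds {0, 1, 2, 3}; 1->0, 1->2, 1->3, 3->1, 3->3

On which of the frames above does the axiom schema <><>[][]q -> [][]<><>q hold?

Frame correspondent (Sahlqvist): forall x forall y forall z ((x R^2 y & x R^2 z) -> exists w (y R^2 w & z R^2 w)) — i.e. a generalized confluence (Geach) condition.
A: condition met.
B: fails — aR²a, aR²b but no w with aR²w and bR²w.
C: fails — 3R²0, 3R²0 but no w with 0R²w and 0R²w.

A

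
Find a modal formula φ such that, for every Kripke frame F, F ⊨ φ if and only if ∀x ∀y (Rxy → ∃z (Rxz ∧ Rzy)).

□□r → □r

This is density; the standard corresponding axiom is C4: □□r → □r.
Suppose □□r→□r is valid. Take Rxy and set V(r)={w : xR²w}. Then □□r at x, so □r at x, so r at y, i.e. ∃z(Rxz∧Rzy).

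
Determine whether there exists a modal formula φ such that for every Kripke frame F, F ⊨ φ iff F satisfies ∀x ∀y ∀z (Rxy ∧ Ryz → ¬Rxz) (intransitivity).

No

If a class were modally definable it would be closed under surjective bounded morphisms (Goldblatt–Thomason).
The 5-cycle (worlds s,t,u,v,w with s→t→u→v→w→s) is intransitive. Mapping every world to a single reflexive point • is a surjective bounded morphism; the reflexive point is not intransitive (R••∧R•• but R••).
Hence intransitivity is not modally definable.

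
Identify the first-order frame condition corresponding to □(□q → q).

shift-reflexivity

Suppose □(□q→q) is valid. Take Rxy and set V(q)={w : Ryw}. Then at y, □q holds; since □(□q→q) at x, □q→q at y, so q at y, i.e. Ryy.
Conversely, any frame satisfying ∀x ∀y (Rxy → Ryy) validates the schema.
Frame condition: ∀x ∀y (Rxy → Ryy).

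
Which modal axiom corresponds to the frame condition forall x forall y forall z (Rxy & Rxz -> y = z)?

This is partial functionality; the standard corresponding axiom is CD: ◇s → □s.
Suppose ◇s→□s is valid. Take Rxy, Rxz and set V(s)={y}. Then ◇s at x, so □s at x, so s at z, i.e. z=y.

◇s → □s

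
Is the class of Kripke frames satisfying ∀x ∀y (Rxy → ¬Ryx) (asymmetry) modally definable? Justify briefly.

Not definable by any modal formula

Any modally definable frame class is closed under surjective bounded morphisms.
The 4-cycle (worlds a,b,c,d with a→b→c→d→a) is asymmetric. Mapping every world to a single reflexive point • is a surjective bounded morphism, and the reflexive point is not asymmetric (R•• but asymmetry requires ¬R••).
So no modal formula (or set of formulas) defines exactly the asymmetric frames.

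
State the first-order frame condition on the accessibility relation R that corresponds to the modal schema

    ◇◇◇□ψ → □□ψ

∀x ∀y ∀z ((xR³y ∧ xR²z) → ∃w (yRw ∧ z = w))

This is a Sahlqvist (Geach-type) schema ◇^3□^1ψ → □^2◇^0ψ.
Minimal-valuation argument: fix x; take any y with xR^3y and any z with xR^2z. Set V(ψ) to the set of worlds R-reachable from y in exactly 1 step. Then □^1ψ holds at y, so the antecedent holds at x; validity forces ◇^0ψ at z, giving a w with zR^0w and yR^1w.
First-order correspondent: ∀x ∀y ∀z ((xR³y ∧ xR²z) → ∃w (yRw ∧ z = w)).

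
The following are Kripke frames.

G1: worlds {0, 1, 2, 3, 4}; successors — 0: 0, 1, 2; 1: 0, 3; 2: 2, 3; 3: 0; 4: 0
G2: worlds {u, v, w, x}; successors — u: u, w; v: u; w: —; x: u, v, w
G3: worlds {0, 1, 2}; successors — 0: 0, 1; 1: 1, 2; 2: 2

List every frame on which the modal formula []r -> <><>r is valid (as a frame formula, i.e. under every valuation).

G1, G3

Frame correspondent (Sahlqvist): forall x exists w (xRw & x R^2 w) — i.e. a generalized confluence (Geach) condition.
G1: ✓.
G2: fails — at w but no t with wRt and wR²t.
G3: ✓.
Valid on: G1, G3.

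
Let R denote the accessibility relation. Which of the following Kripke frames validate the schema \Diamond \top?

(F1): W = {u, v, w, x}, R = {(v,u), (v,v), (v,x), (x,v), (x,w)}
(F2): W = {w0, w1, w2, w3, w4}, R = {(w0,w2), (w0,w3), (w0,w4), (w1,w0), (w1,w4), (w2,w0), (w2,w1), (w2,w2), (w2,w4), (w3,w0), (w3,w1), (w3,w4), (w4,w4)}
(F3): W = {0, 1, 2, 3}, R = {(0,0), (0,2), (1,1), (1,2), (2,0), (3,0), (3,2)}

Frame correspondent (Sahlqvist): \forall x \exists y Rxy — i.e. seriality.
(F1): fails — world u has no successor.
(F2): satisfies the condition.
(F3): satisfies the condition.
Valid on: (F2), (F3).

(F2), (F3)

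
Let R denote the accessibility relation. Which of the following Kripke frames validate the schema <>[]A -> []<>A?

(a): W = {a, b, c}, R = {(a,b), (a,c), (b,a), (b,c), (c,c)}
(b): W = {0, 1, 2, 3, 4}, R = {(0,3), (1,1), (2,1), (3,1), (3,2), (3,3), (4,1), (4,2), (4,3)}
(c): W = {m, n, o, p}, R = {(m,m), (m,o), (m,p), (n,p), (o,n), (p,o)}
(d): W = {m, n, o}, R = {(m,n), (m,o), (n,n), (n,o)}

(a), (b)

The schema corresponds to convergence: forall x forall y forall z (Rxy & Rxz -> exists w (Ryw & Rzw)).
(a): satisfies the condition.
(b): satisfies the condition.
(c): fails — Rmo and Rmm but o and m have no common successor.
(d): fails — Rmo and Rmo but o and o have no common successor.
Valid on: (a), (b).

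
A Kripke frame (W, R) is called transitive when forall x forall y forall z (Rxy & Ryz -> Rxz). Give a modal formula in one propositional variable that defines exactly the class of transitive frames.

The condition is transitivity. The 4 schema □p → □□p defines it.
Suppose □p→□□p is valid. Take Rxy, Ryz and set V(p)={w : Rxw}. Then □p at x, so □□p at x, so □p at y, so p at z, i.e. Rxz.

□p → □□p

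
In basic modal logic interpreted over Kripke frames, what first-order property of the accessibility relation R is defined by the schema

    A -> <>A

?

reflexivity: forall x Rxx

Equivalently (dual form): □A → A.
Suppose □A→A is valid. At any x set V(A)={w : Rxw}. Then □A holds at x, so A holds at x, i.e. Rxx.
Conversely, any frame satisfying forall x Rxx validates the schema.
Frame condition: forall x Rxx.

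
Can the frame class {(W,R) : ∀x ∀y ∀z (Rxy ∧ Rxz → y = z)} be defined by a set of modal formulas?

The condition is partial functionality. A defining modal formula is ◇q → □q.
Suppose ◇q→□q is valid. Take Rxy, Rxz and set V(q)={y}. Then ◇q at x, so □q at x, so q at z, i.e. z=y.

Yes — defined by ◇q → □q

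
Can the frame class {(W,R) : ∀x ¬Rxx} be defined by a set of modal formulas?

No — not modally definable

Any modally definable frame class is closed under surjective bounded morphisms.
The 3-cycle (worlds w0,w1,w2 with w0→w1→w2→w0) is irreflexive, and the map sending every world to a single reflexive point • is a surjective bounded morphism (forth: every edge maps to (•,•); back: every world has a successor). So any modal formula valid on the 3-cycle is also valid on the reflexive point, which is not irreflexive.
So the class is not modally definable.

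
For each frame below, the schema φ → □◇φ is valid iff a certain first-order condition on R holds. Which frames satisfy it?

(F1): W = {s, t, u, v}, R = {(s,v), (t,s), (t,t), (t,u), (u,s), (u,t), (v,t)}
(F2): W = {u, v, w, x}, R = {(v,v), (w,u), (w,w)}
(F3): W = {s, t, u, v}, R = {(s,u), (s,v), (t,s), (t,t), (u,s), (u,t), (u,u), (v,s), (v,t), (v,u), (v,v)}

none

This is the axiom for symmetry; its first-order frame correspondent is ∀x ∀y (Rxy → Ryx).
(F1): fails — Rus but not Rsu.
(F2): fails — Rwu but not Ruw.
(F3): fails — Rut but not Rtu.
Valid on no frame.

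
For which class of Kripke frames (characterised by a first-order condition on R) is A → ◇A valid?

reflexivity: ∀x Rxx

This schema is equivalent to the T axiom □A → A.
Its frame correspondent is reflexivity — ∀x Rxx.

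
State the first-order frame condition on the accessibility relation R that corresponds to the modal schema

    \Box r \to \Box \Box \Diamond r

\forall x \forall z (x R^2 z \to \exists w (xRw \wedge zRw))

This is a Sahlqvist (Geach-type) schema ◇^0□^1r → □^2◇^1r.
Minimal-valuation argument: fix x; take any y with xR^0y and any z with xR^2z. Set V(r) to the set of worlds R-reachable from y in exactly 1 step. Then □^1r holds at y, so the antecedent holds at x; validity forces ◇^1r at z, giving a w with zR^1w and yR^1w.
First-order correspondent: \forall x \forall z (x R^2 z \to \exists w (xRw \wedge zRw)).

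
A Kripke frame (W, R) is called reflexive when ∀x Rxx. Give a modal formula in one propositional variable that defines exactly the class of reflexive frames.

This is reflexivity; the standard corresponding axiom is T: □r → r.

□r → r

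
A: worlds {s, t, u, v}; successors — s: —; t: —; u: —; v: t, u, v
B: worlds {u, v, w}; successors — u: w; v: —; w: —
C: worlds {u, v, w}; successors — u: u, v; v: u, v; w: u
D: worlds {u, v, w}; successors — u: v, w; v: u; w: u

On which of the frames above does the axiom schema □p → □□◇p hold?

Frame correspondent (Sahlqvist): ∀x ∀z (xR²z → ∃w (xRw ∧ zRw)) — i.e. a generalized confluence (Geach) condition.
A: fails — vR²t but no w with vRw and tRw.
B: satisfies the condition.
C: satisfies the condition.
D: satisfies the condition.

B, C, D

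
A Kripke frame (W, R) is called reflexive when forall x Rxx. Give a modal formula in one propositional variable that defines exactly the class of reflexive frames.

□s → s

A defining formula is □s → s (the T axiom).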